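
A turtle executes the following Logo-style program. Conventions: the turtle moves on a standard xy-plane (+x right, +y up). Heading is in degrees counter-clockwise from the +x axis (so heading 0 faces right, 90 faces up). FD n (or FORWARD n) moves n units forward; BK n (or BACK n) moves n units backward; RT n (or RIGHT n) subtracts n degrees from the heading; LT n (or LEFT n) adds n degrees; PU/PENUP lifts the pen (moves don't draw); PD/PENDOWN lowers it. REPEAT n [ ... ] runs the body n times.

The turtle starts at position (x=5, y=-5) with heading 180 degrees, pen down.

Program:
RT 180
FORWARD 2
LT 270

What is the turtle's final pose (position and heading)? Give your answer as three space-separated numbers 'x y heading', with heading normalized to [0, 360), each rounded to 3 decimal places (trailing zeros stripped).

Executing turtle program step by step:
Start: pos=(5,-5), heading=180, pen down
RT 180: heading 180 -> 0
FD 2: (5,-5) -> (7,-5) [heading=0, draw]
LT 270: heading 0 -> 270
Final: pos=(7,-5), heading=270, 1 segment(s) drawn

Answer: 7 -5 270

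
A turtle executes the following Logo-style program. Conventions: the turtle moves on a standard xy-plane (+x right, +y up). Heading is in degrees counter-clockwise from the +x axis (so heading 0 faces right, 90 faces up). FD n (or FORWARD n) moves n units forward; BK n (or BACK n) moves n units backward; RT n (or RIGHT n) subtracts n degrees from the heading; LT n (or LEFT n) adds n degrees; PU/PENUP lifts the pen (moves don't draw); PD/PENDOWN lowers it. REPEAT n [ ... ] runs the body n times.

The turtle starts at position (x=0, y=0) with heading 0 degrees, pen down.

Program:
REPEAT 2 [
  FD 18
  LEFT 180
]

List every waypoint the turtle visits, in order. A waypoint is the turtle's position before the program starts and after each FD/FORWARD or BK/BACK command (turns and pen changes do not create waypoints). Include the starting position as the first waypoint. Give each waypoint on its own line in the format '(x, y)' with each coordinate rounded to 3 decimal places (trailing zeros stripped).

Answer: (0, 0)
(18, 0)
(0, 0)

Derivation:
Executing turtle program step by step:
Start: pos=(0,0), heading=0, pen down
REPEAT 2 [
  -- iteration 1/2 --
  FD 18: (0,0) -> (18,0) [heading=0, draw]
  LT 180: heading 0 -> 180
  -- iteration 2/2 --
  FD 18: (18,0) -> (0,0) [heading=180, draw]
  LT 180: heading 180 -> 0
]
Final: pos=(0,0), heading=0, 2 segment(s) drawn
Waypoints (3 total):
(0, 0)
(18, 0)
(0, 0)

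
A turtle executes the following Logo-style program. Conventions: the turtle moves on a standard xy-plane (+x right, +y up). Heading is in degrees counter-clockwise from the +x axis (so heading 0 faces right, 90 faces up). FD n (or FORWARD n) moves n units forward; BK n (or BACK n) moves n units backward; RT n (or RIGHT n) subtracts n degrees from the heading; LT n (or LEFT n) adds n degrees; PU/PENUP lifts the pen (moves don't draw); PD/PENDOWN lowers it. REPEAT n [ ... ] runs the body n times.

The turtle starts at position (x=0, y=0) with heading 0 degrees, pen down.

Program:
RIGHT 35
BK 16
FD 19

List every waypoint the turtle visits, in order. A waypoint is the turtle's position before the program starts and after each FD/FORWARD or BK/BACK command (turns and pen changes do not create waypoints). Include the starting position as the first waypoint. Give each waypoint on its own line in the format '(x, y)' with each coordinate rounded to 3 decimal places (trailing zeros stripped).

Answer: (0, 0)
(-13.106, 9.177)
(2.457, -1.721)

Derivation:
Executing turtle program step by step:
Start: pos=(0,0), heading=0, pen down
RT 35: heading 0 -> 325
BK 16: (0,0) -> (-13.106,9.177) [heading=325, draw]
FD 19: (-13.106,9.177) -> (2.457,-1.721) [heading=325, draw]
Final: pos=(2.457,-1.721), heading=325, 2 segment(s) drawn
Waypoints (3 total):
(0, 0)
(-13.106, 9.177)
(2.457, -1.721)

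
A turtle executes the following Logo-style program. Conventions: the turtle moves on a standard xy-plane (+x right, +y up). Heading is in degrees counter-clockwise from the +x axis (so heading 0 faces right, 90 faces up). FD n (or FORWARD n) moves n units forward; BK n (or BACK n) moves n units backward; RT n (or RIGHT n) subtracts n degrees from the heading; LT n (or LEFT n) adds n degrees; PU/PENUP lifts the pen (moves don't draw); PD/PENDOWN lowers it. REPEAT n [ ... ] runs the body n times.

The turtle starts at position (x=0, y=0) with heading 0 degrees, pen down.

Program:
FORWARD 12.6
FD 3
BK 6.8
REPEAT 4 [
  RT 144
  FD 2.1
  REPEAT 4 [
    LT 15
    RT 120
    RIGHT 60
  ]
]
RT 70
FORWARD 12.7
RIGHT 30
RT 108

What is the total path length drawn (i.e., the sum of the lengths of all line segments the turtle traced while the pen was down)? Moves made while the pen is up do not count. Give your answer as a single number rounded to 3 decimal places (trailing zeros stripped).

Answer: 43.5

Derivation:
Executing turtle program step by step:
Start: pos=(0,0), heading=0, pen down
FD 12.6: (0,0) -> (12.6,0) [heading=0, draw]
FD 3: (12.6,0) -> (15.6,0) [heading=0, draw]
BK 6.8: (15.6,0) -> (8.8,0) [heading=0, draw]
REPEAT 4 [
  -- iteration 1/4 --
  RT 144: heading 0 -> 216
  FD 2.1: (8.8,0) -> (7.101,-1.234) [heading=216, draw]
  REPEAT 4 [
    -- iteration 1/4 --
    LT 15: heading 216 -> 231
    RT 120: heading 231 -> 111
    RT 60: heading 111 -> 51
    -- iteration 2/4 --
    LT 15: heading 51 -> 66
    RT 120: heading 66 -> 306
    RT 60: heading 306 -> 246
    -- iteration 3/4 --
    LT 15: heading 246 -> 261
    RT 120: heading 261 -> 141
    RT 60: heading 141 -> 81
    -- iteration 4/4 --
    LT 15: heading 81 -> 96
    RT 120: heading 96 -> 336
    RT 60: heading 336 -> 276
  ]
  -- iteration 2/4 --
  RT 144: heading 276 -> 132
  FD 2.1: (7.101,-1.234) -> (5.696,0.326) [heading=132, draw]
  REPEAT 4 [
    -- iteration 1/4 --
    LT 15: heading 132 -> 147
    RT 120: heading 147 -> 27
    RT 60: heading 27 -> 327
    -- iteration 2/4 --
    LT 15: heading 327 -> 342
    RT 120: heading 342 -> 222
    RT 60: heading 222 -> 162
    -- iteration 3/4 --
    LT 15: heading 162 -> 177
    RT 120: heading 177 -> 57
    RT 60: heading 57 -> 357
    -- iteration 4/4 --
    LT 15: heading 357 -> 12
    RT 120: heading 12 -> 252
    RT 60: heading 252 -> 192
  ]
  -- iteration 3/4 --
  RT 144: heading 192 -> 48
  FD 2.1: (5.696,0.326) -> (7.101,1.887) [heading=48, draw]
  REPEAT 4 [
    -- iteration 1/4 --
    LT 15: heading 48 -> 63
    RT 120: heading 63 -> 303
    RT 60: heading 303 -> 243
    -- iteration 2/4 --
    LT 15: heading 243 -> 258
    RT 120: heading 258 -> 138
    RT 60: heading 138 -> 78
    -- iteration 3/4 --
    LT 15: heading 78 -> 93
    RT 120: heading 93 -> 333
    RT 60: heading 333 -> 273
    -- iteration 4/4 --
    LT 15: heading 273 -> 288
    RT 120: heading 288 -> 168
    RT 60: heading 168 -> 108
  ]
  -- iteration 4/4 --
  RT 144: heading 108 -> 324
  FD 2.1: (7.101,1.887) -> (8.8,0.653) [heading=324, draw]
  REPEAT 4 [
    -- iteration 1/4 --
    LT 15: heading 324 -> 339
    RT 120: heading 339 -> 219
    RT 60: heading 219 -> 159
    -- iteration 2/4 --
    LT 15: heading 159 -> 174
    RT 120: heading 174 -> 54
    RT 60: heading 54 -> 354
    -- iteration 3/4 --
    LT 15: heading 354 -> 9
    RT 120: heading 9 -> 249
    RT 60: heading 249 -> 189
    -- iteration 4/4 --
    LT 15: heading 189 -> 204
    RT 120: heading 204 -> 84
    RT 60: heading 84 -> 24
  ]
]
RT 70: heading 24 -> 314
FD 12.7: (8.8,0.653) -> (17.622,-8.483) [heading=314, draw]
RT 30: heading 314 -> 284
RT 108: heading 284 -> 176
Final: pos=(17.622,-8.483), heading=176, 8 segment(s) drawn

Segment lengths:
  seg 1: (0,0) -> (12.6,0), length = 12.6
  seg 2: (12.6,0) -> (15.6,0), length = 3
  seg 3: (15.6,0) -> (8.8,0), length = 6.8
  seg 4: (8.8,0) -> (7.101,-1.234), length = 2.1
  seg 5: (7.101,-1.234) -> (5.696,0.326), length = 2.1
  seg 6: (5.696,0.326) -> (7.101,1.887), length = 2.1
  seg 7: (7.101,1.887) -> (8.8,0.653), length = 2.1
  seg 8: (8.8,0.653) -> (17.622,-8.483), length = 12.7
Total = 43.5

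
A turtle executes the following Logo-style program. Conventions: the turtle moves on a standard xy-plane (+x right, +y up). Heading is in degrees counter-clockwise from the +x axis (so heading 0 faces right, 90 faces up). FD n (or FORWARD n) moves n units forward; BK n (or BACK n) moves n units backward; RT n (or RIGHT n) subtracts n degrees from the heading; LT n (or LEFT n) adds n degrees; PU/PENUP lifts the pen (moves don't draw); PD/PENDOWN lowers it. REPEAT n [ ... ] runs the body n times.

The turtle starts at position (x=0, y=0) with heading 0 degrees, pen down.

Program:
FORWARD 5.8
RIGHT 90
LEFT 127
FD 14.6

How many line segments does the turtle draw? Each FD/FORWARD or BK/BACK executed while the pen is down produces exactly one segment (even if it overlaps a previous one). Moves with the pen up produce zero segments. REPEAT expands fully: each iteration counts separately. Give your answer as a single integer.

Executing turtle program step by step:
Start: pos=(0,0), heading=0, pen down
FD 5.8: (0,0) -> (5.8,0) [heading=0, draw]
RT 90: heading 0 -> 270
LT 127: heading 270 -> 37
FD 14.6: (5.8,0) -> (17.46,8.786) [heading=37, draw]
Final: pos=(17.46,8.786), heading=37, 2 segment(s) drawn
Segments drawn: 2

Answer: 2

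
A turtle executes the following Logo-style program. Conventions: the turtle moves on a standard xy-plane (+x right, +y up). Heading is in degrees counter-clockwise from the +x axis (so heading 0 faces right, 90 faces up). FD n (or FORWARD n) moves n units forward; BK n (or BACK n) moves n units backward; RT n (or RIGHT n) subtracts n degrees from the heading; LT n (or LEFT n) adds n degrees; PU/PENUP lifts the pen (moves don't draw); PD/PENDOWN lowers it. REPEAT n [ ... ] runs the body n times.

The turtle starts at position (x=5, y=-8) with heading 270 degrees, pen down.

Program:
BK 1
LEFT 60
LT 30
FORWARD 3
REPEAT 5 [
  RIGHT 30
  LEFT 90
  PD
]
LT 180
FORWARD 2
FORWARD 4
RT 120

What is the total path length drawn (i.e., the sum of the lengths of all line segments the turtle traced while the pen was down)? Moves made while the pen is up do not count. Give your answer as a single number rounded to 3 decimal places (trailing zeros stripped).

Executing turtle program step by step:
Start: pos=(5,-8), heading=270, pen down
BK 1: (5,-8) -> (5,-7) [heading=270, draw]
LT 60: heading 270 -> 330
LT 30: heading 330 -> 0
FD 3: (5,-7) -> (8,-7) [heading=0, draw]
REPEAT 5 [
  -- iteration 1/5 --
  RT 30: heading 0 -> 330
  LT 90: heading 330 -> 60
  PD: pen down
  -- iteration 2/5 --
  RT 30: heading 60 -> 30
  LT 90: heading 30 -> 120
  PD: pen down
  -- iteration 3/5 --
  RT 30: heading 120 -> 90
  LT 90: heading 90 -> 180
  PD: pen down
  -- iteration 4/5 --
  RT 30: heading 180 -> 150
  LT 90: heading 150 -> 240
  PD: pen down
  -- iteration 5/5 --
  RT 30: heading 240 -> 210
  LT 90: heading 210 -> 300
  PD: pen down
]
LT 180: heading 300 -> 120
FD 2: (8,-7) -> (7,-5.268) [heading=120, draw]
FD 4: (7,-5.268) -> (5,-1.804) [heading=120, draw]
RT 120: heading 120 -> 0
Final: pos=(5,-1.804), heading=0, 4 segment(s) drawn

Segment lengths:
  seg 1: (5,-8) -> (5,-7), length = 1
  seg 2: (5,-7) -> (8,-7), length = 3
  seg 3: (8,-7) -> (7,-5.268), length = 2
  seg 4: (7,-5.268) -> (5,-1.804), length = 4
Total = 10

Answer: 10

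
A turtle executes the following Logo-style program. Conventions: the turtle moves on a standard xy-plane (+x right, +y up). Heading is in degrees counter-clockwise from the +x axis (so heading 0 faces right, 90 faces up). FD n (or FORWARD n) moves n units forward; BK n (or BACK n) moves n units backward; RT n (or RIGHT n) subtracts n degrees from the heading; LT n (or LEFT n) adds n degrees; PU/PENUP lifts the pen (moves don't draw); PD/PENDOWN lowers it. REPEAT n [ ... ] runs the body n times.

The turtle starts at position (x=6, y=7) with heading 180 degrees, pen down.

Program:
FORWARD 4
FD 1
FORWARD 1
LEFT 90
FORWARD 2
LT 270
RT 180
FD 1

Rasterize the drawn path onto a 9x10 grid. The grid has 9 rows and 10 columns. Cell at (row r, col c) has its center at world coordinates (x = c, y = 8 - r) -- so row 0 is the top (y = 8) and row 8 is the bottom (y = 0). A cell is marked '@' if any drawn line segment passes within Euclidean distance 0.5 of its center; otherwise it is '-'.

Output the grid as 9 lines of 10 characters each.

Segment 0: (6,7) -> (2,7)
Segment 1: (2,7) -> (1,7)
Segment 2: (1,7) -> (0,7)
Segment 3: (0,7) -> (-0,5)
Segment 4: (-0,5) -> (1,5)

Answer: ----------
@@@@@@@---
@---------
@@--------
----------
----------
----------
----------
----------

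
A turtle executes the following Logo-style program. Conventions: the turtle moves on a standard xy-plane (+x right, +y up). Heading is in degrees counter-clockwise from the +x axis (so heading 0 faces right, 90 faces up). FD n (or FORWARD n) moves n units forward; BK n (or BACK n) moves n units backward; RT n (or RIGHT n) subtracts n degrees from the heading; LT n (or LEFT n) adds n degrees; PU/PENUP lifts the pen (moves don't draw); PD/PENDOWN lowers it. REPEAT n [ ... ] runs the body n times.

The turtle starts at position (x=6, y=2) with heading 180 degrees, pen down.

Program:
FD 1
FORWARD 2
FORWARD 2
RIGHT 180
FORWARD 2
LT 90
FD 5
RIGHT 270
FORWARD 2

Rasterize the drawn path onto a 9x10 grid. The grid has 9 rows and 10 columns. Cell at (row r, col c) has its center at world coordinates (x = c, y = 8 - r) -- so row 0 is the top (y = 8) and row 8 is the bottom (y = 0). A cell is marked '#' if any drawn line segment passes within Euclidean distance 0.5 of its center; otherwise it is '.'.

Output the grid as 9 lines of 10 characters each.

Segment 0: (6,2) -> (5,2)
Segment 1: (5,2) -> (3,2)
Segment 2: (3,2) -> (1,2)
Segment 3: (1,2) -> (3,2)
Segment 4: (3,2) -> (3,7)
Segment 5: (3,7) -> (1,7)

Answer: ..........
.###......
...#......
...#......
...#......
...#......
.######...
..........
..........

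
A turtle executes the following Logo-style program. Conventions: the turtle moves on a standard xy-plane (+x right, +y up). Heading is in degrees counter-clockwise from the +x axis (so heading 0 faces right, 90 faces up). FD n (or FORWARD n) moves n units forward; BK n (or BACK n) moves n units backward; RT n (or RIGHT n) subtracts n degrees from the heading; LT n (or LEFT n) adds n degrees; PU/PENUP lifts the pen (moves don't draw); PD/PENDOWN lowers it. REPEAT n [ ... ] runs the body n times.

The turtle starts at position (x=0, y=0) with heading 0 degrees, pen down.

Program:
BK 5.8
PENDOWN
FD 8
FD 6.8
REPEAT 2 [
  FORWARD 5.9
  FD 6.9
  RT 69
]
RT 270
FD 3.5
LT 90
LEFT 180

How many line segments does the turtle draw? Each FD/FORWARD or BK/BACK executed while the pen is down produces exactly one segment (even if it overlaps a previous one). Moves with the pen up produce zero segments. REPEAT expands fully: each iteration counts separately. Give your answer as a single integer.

Answer: 8

Derivation:
Executing turtle program step by step:
Start: pos=(0,0), heading=0, pen down
BK 5.8: (0,0) -> (-5.8,0) [heading=0, draw]
PD: pen down
FD 8: (-5.8,0) -> (2.2,0) [heading=0, draw]
FD 6.8: (2.2,0) -> (9,0) [heading=0, draw]
REPEAT 2 [
  -- iteration 1/2 --
  FD 5.9: (9,0) -> (14.9,0) [heading=0, draw]
  FD 6.9: (14.9,0) -> (21.8,0) [heading=0, draw]
  RT 69: heading 0 -> 291
  -- iteration 2/2 --
  FD 5.9: (21.8,0) -> (23.914,-5.508) [heading=291, draw]
  FD 6.9: (23.914,-5.508) -> (26.387,-11.95) [heading=291, draw]
  RT 69: heading 291 -> 222
]
RT 270: heading 222 -> 312
FD 3.5: (26.387,-11.95) -> (28.729,-14.551) [heading=312, draw]
LT 90: heading 312 -> 42
LT 180: heading 42 -> 222
Final: pos=(28.729,-14.551), heading=222, 8 segment(s) drawn
Segments drawn: 8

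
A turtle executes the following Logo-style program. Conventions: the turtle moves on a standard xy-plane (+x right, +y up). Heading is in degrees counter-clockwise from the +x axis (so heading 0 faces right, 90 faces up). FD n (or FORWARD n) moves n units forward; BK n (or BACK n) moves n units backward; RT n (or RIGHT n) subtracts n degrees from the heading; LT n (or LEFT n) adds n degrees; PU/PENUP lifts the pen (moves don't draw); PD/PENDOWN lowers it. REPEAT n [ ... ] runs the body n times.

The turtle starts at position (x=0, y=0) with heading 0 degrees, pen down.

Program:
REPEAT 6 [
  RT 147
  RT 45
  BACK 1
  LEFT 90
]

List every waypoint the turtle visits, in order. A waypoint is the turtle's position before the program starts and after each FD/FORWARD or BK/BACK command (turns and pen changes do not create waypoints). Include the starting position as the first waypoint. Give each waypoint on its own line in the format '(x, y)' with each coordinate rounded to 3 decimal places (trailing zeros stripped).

Answer: (0, 0)
(0.978, -0.208)
(0.571, -1.121)
(-0.238, -0.534)
(0.506, 0.135)
(1.006, -0.731)
(0.054, -1.04)

Derivation:
Executing turtle program step by step:
Start: pos=(0,0), heading=0, pen down
REPEAT 6 [
  -- iteration 1/6 --
  RT 147: heading 0 -> 213
  RT 45: heading 213 -> 168
  BK 1: (0,0) -> (0.978,-0.208) [heading=168, draw]
  LT 90: heading 168 -> 258
  -- iteration 2/6 --
  RT 147: heading 258 -> 111
  RT 45: heading 111 -> 66
  BK 1: (0.978,-0.208) -> (0.571,-1.121) [heading=66, draw]
  LT 90: heading 66 -> 156
  -- iteration 3/6 --
  RT 147: heading 156 -> 9
  RT 45: heading 9 -> 324
  BK 1: (0.571,-1.121) -> (-0.238,-0.534) [heading=324, draw]
  LT 90: heading 324 -> 54
  -- iteration 4/6 --
  RT 147: heading 54 -> 267
  RT 45: heading 267 -> 222
  BK 1: (-0.238,-0.534) -> (0.506,0.135) [heading=222, draw]
  LT 90: heading 222 -> 312
  -- iteration 5/6 --
  RT 147: heading 312 -> 165
  RT 45: heading 165 -> 120
  BK 1: (0.506,0.135) -> (1.006,-0.731) [heading=120, draw]
  LT 90: heading 120 -> 210
  -- iteration 6/6 --
  RT 147: heading 210 -> 63
  RT 45: heading 63 -> 18
  BK 1: (1.006,-0.731) -> (0.054,-1.04) [heading=18, draw]
  LT 90: heading 18 -> 108
]
Final: pos=(0.054,-1.04), heading=108, 6 segment(s) drawn
Waypoints (7 total):
(0, 0)
(0.978, -0.208)
(0.571, -1.121)
(-0.238, -0.534)
(0.506, 0.135)
(1.006, -0.731)
(0.054, -1.04)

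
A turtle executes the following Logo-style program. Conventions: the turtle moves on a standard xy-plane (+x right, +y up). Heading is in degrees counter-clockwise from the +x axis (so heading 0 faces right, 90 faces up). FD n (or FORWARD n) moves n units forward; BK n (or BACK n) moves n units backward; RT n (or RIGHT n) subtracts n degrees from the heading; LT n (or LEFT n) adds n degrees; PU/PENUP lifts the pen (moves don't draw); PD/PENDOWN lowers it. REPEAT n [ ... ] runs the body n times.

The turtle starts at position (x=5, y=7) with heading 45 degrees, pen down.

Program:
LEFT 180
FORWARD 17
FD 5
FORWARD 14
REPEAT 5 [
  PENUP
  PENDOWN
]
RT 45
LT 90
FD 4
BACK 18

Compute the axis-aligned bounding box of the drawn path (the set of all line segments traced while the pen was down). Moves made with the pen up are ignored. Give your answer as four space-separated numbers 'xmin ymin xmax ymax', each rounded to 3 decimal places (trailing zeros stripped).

Executing turtle program step by step:
Start: pos=(5,7), heading=45, pen down
LT 180: heading 45 -> 225
FD 17: (5,7) -> (-7.021,-5.021) [heading=225, draw]
FD 5: (-7.021,-5.021) -> (-10.556,-8.556) [heading=225, draw]
FD 14: (-10.556,-8.556) -> (-20.456,-18.456) [heading=225, draw]
REPEAT 5 [
  -- iteration 1/5 --
  PU: pen up
  PD: pen down
  -- iteration 2/5 --
  PU: pen up
  PD: pen down
  -- iteration 3/5 --
  PU: pen up
  PD: pen down
  -- iteration 4/5 --
  PU: pen up
  PD: pen down
  -- iteration 5/5 --
  PU: pen up
  PD: pen down
]
RT 45: heading 225 -> 180
LT 90: heading 180 -> 270
FD 4: (-20.456,-18.456) -> (-20.456,-22.456) [heading=270, draw]
BK 18: (-20.456,-22.456) -> (-20.456,-4.456) [heading=270, draw]
Final: pos=(-20.456,-4.456), heading=270, 5 segment(s) drawn

Segment endpoints: x in {-20.456, -20.456, -10.556, -7.021, 5}, y in {-22.456, -18.456, -8.556, -5.021, -4.456, 7}
xmin=-20.456, ymin=-22.456, xmax=5, ymax=7

Answer: -20.456 -22.456 5 7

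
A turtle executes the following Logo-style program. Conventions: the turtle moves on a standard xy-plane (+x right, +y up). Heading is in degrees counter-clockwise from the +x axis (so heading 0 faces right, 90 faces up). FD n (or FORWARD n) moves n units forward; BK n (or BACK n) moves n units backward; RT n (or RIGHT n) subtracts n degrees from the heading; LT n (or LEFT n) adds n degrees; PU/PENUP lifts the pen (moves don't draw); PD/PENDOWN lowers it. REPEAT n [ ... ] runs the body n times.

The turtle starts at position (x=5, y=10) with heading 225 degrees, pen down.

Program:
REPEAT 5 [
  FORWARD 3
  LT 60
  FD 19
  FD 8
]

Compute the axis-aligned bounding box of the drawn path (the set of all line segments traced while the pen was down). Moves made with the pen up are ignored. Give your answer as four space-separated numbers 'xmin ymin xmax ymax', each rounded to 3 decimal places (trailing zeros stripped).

Answer: 2.879 -28.864 60.834 28.315

Derivation:
Executing turtle program step by step:
Start: pos=(5,10), heading=225, pen down
REPEAT 5 [
  -- iteration 1/5 --
  FD 3: (5,10) -> (2.879,7.879) [heading=225, draw]
  LT 60: heading 225 -> 285
  FD 19: (2.879,7.879) -> (7.796,-10.474) [heading=285, draw]
  FD 8: (7.796,-10.474) -> (9.867,-18.201) [heading=285, draw]
  -- iteration 2/5 --
  FD 3: (9.867,-18.201) -> (10.643,-21.099) [heading=285, draw]
  LT 60: heading 285 -> 345
  FD 19: (10.643,-21.099) -> (28.996,-26.017) [heading=345, draw]
  FD 8: (28.996,-26.017) -> (36.723,-28.087) [heading=345, draw]
  -- iteration 3/5 --
  FD 3: (36.723,-28.087) -> (39.621,-28.864) [heading=345, draw]
  LT 60: heading 345 -> 45
  FD 19: (39.621,-28.864) -> (53.056,-15.429) [heading=45, draw]
  FD 8: (53.056,-15.429) -> (58.713,-9.772) [heading=45, draw]
  -- iteration 4/5 --
  FD 3: (58.713,-9.772) -> (60.834,-7.65) [heading=45, draw]
  LT 60: heading 45 -> 105
  FD 19: (60.834,-7.65) -> (55.917,10.702) [heading=105, draw]
  FD 8: (55.917,10.702) -> (53.846,18.43) [heading=105, draw]
  -- iteration 5/5 --
  FD 3: (53.846,18.43) -> (53.07,21.327) [heading=105, draw]
  LT 60: heading 105 -> 165
  FD 19: (53.07,21.327) -> (34.717,26.245) [heading=165, draw]
  FD 8: (34.717,26.245) -> (26.99,28.315) [heading=165, draw]
]
Final: pos=(26.99,28.315), heading=165, 15 segment(s) drawn

Segment endpoints: x in {2.879, 5, 7.796, 9.867, 10.643, 26.99, 28.996, 34.717, 36.723, 39.621, 53.056, 53.07, 53.846, 55.917, 58.713, 60.834}, y in {-28.864, -28.087, -26.017, -21.099, -18.201, -15.429, -10.474, -9.772, -7.65, 7.879, 10, 10.702, 18.43, 21.327, 26.245, 28.315}
xmin=2.879, ymin=-28.864, xmax=60.834, ymax=28.315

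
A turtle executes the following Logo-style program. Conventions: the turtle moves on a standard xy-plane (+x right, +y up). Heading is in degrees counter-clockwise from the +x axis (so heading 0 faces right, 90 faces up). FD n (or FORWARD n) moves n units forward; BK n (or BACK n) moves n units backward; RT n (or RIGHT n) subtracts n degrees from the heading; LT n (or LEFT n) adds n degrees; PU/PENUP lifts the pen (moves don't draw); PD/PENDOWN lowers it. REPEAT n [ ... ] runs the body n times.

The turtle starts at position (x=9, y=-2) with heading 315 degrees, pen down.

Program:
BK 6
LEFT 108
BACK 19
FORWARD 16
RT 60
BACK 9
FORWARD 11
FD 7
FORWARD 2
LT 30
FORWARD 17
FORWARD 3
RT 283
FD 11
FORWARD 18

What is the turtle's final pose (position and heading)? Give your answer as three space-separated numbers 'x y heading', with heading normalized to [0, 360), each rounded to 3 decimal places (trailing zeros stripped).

Answer: 21.235 38.289 110

Derivation:
Executing turtle program step by step:
Start: pos=(9,-2), heading=315, pen down
BK 6: (9,-2) -> (4.757,2.243) [heading=315, draw]
LT 108: heading 315 -> 63
BK 19: (4.757,2.243) -> (-3.868,-14.686) [heading=63, draw]
FD 16: (-3.868,-14.686) -> (3.395,-0.43) [heading=63, draw]
RT 60: heading 63 -> 3
BK 9: (3.395,-0.43) -> (-5.592,-0.901) [heading=3, draw]
FD 11: (-5.592,-0.901) -> (5.393,-0.326) [heading=3, draw]
FD 7: (5.393,-0.326) -> (12.383,0.041) [heading=3, draw]
FD 2: (12.383,0.041) -> (14.38,0.145) [heading=3, draw]
LT 30: heading 3 -> 33
FD 17: (14.38,0.145) -> (28.638,9.404) [heading=33, draw]
FD 3: (28.638,9.404) -> (31.154,11.038) [heading=33, draw]
RT 283: heading 33 -> 110
FD 11: (31.154,11.038) -> (27.392,21.375) [heading=110, draw]
FD 18: (27.392,21.375) -> (21.235,38.289) [heading=110, draw]
Final: pos=(21.235,38.289), heading=110, 11 segment(s) drawn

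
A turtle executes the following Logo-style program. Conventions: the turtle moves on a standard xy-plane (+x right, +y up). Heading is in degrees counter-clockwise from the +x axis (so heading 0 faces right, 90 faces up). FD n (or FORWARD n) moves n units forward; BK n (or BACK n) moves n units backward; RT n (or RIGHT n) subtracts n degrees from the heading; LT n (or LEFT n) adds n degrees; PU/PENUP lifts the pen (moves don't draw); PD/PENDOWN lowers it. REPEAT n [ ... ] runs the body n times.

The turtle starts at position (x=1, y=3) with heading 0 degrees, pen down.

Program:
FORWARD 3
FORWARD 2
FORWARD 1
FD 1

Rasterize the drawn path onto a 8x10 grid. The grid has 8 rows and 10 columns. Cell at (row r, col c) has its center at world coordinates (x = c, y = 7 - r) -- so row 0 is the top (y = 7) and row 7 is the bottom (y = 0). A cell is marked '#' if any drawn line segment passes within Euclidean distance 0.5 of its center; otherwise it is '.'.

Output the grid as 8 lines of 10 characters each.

Segment 0: (1,3) -> (4,3)
Segment 1: (4,3) -> (6,3)
Segment 2: (6,3) -> (7,3)
Segment 3: (7,3) -> (8,3)

Answer: ..........
..........
..........
..........
.########.
..........
..........
..........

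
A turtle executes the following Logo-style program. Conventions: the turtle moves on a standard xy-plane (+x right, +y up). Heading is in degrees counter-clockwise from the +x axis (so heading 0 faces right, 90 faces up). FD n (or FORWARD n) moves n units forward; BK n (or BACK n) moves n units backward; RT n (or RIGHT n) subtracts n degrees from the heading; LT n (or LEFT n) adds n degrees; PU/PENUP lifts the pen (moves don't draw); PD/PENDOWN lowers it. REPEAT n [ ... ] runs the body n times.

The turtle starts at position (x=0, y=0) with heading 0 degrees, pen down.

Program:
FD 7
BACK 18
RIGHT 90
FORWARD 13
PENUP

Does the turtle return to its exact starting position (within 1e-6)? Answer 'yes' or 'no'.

Answer: no

Derivation:
Executing turtle program step by step:
Start: pos=(0,0), heading=0, pen down
FD 7: (0,0) -> (7,0) [heading=0, draw]
BK 18: (7,0) -> (-11,0) [heading=0, draw]
RT 90: heading 0 -> 270
FD 13: (-11,0) -> (-11,-13) [heading=270, draw]
PU: pen up
Final: pos=(-11,-13), heading=270, 3 segment(s) drawn

Start position: (0, 0)
Final position: (-11, -13)
Distance = 17.029; >= 1e-6 -> NOT closed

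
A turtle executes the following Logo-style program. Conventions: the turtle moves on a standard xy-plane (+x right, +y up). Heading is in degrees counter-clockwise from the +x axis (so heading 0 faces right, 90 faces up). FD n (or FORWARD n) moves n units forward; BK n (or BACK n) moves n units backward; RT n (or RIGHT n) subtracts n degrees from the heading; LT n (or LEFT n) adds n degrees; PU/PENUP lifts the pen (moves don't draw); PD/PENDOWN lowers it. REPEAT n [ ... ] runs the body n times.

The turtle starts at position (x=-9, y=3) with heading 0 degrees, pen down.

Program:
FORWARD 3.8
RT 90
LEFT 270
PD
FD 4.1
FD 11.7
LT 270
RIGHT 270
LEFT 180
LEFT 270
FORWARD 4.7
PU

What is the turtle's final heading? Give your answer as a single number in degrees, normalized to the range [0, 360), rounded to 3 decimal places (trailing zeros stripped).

Answer: 270

Derivation:
Executing turtle program step by step:
Start: pos=(-9,3), heading=0, pen down
FD 3.8: (-9,3) -> (-5.2,3) [heading=0, draw]
RT 90: heading 0 -> 270
LT 270: heading 270 -> 180
PD: pen down
FD 4.1: (-5.2,3) -> (-9.3,3) [heading=180, draw]
FD 11.7: (-9.3,3) -> (-21,3) [heading=180, draw]
LT 270: heading 180 -> 90
RT 270: heading 90 -> 180
LT 180: heading 180 -> 0
LT 270: heading 0 -> 270
FD 4.7: (-21,3) -> (-21,-1.7) [heading=270, draw]
PU: pen up
Final: pos=(-21,-1.7), heading=270, 4 segment(s) drawn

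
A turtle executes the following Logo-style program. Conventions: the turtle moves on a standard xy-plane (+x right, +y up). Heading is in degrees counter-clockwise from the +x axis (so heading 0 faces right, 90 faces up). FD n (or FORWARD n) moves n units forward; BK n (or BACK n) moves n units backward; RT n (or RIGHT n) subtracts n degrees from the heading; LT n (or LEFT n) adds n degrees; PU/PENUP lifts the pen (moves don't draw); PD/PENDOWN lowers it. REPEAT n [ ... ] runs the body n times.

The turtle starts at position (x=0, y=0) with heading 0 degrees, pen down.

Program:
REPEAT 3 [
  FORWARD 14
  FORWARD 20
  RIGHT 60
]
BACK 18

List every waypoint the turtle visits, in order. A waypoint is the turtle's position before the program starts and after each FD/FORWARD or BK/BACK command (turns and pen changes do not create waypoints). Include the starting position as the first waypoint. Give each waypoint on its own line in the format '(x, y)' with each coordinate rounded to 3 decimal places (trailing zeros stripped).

Answer: (0, 0)
(14, 0)
(34, 0)
(41, -12.124)
(51, -29.445)
(44, -41.569)
(34, -58.89)
(52, -58.89)

Derivation:
Executing turtle program step by step:
Start: pos=(0,0), heading=0, pen down
REPEAT 3 [
  -- iteration 1/3 --
  FD 14: (0,0) -> (14,0) [heading=0, draw]
  FD 20: (14,0) -> (34,0) [heading=0, draw]
  RT 60: heading 0 -> 300
  -- iteration 2/3 --
  FD 14: (34,0) -> (41,-12.124) [heading=300, draw]
  FD 20: (41,-12.124) -> (51,-29.445) [heading=300, draw]
  RT 60: heading 300 -> 240
  -- iteration 3/3 --
  FD 14: (51,-29.445) -> (44,-41.569) [heading=240, draw]
  FD 20: (44,-41.569) -> (34,-58.89) [heading=240, draw]
  RT 60: heading 240 -> 180
]
BK 18: (34,-58.89) -> (52,-58.89) [heading=180, draw]
Final: pos=(52,-58.89), heading=180, 7 segment(s) drawn
Waypoints (8 total):
(0, 0)
(14, 0)
(34, 0)
(41, -12.124)
(51, -29.445)
(44, -41.569)
(34, -58.89)
(52, -58.89)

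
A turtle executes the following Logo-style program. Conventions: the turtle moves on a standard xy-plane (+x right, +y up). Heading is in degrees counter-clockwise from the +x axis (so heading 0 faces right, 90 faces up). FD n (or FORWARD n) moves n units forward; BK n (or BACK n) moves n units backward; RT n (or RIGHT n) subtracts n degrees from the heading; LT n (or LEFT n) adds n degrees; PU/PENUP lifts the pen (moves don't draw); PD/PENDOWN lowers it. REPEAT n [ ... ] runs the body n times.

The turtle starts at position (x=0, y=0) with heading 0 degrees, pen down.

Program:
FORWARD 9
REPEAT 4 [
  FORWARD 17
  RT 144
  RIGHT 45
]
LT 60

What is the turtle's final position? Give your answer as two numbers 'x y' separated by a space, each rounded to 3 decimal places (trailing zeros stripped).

Executing turtle program step by step:
Start: pos=(0,0), heading=0, pen down
FD 9: (0,0) -> (9,0) [heading=0, draw]
REPEAT 4 [
  -- iteration 1/4 --
  FD 17: (9,0) -> (26,0) [heading=0, draw]
  RT 144: heading 0 -> 216
  RT 45: heading 216 -> 171
  -- iteration 2/4 --
  FD 17: (26,0) -> (9.209,2.659) [heading=171, draw]
  RT 144: heading 171 -> 27
  RT 45: heading 27 -> 342
  -- iteration 3/4 --
  FD 17: (9.209,2.659) -> (25.377,-2.594) [heading=342, draw]
  RT 144: heading 342 -> 198
  RT 45: heading 198 -> 153
  -- iteration 4/4 --
  FD 17: (25.377,-2.594) -> (10.23,5.124) [heading=153, draw]
  RT 144: heading 153 -> 9
  RT 45: heading 9 -> 324
]
LT 60: heading 324 -> 24
Final: pos=(10.23,5.124), heading=24, 5 segment(s) drawn

Answer: 10.23 5.124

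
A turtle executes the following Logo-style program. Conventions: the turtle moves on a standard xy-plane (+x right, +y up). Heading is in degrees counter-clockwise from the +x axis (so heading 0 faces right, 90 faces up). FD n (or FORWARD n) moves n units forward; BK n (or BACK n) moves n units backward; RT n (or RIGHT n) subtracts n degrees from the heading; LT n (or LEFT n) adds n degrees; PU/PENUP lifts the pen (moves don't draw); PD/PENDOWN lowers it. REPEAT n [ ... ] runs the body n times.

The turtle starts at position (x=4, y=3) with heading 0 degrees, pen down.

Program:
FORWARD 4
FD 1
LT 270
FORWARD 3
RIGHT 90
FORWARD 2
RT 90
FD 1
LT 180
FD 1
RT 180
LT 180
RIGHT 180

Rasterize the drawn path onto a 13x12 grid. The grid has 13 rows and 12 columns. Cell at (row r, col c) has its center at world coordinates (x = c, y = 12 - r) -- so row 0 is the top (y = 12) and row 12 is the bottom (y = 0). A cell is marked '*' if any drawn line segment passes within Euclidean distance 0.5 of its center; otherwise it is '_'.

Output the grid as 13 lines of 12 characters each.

Answer: ____________
____________
____________
____________
____________
____________
____________
____________
____________
____******__
_________*__
_______*_*__
_______***__

Derivation:
Segment 0: (4,3) -> (8,3)
Segment 1: (8,3) -> (9,3)
Segment 2: (9,3) -> (9,0)
Segment 3: (9,0) -> (7,0)
Segment 4: (7,0) -> (7,1)
Segment 5: (7,1) -> (7,0)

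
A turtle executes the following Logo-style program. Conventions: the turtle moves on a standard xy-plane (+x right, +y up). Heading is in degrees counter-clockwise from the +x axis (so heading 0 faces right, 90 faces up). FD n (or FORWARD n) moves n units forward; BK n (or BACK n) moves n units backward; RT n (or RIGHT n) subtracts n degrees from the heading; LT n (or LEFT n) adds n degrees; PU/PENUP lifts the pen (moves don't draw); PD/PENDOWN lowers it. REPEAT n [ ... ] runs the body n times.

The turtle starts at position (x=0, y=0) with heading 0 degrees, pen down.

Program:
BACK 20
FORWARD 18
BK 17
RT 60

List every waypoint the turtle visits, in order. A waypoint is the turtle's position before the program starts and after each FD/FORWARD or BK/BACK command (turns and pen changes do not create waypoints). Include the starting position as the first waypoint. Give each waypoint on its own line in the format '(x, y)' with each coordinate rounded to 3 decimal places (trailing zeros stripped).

Executing turtle program step by step:
Start: pos=(0,0), heading=0, pen down
BK 20: (0,0) -> (-20,0) [heading=0, draw]
FD 18: (-20,0) -> (-2,0) [heading=0, draw]
BK 17: (-2,0) -> (-19,0) [heading=0, draw]
RT 60: heading 0 -> 300
Final: pos=(-19,0), heading=300, 3 segment(s) drawn
Waypoints (4 total):
(0, 0)
(-20, 0)
(-2, 0)
(-19, 0)

Answer: (0, 0)
(-20, 0)
(-2, 0)
(-19, 0)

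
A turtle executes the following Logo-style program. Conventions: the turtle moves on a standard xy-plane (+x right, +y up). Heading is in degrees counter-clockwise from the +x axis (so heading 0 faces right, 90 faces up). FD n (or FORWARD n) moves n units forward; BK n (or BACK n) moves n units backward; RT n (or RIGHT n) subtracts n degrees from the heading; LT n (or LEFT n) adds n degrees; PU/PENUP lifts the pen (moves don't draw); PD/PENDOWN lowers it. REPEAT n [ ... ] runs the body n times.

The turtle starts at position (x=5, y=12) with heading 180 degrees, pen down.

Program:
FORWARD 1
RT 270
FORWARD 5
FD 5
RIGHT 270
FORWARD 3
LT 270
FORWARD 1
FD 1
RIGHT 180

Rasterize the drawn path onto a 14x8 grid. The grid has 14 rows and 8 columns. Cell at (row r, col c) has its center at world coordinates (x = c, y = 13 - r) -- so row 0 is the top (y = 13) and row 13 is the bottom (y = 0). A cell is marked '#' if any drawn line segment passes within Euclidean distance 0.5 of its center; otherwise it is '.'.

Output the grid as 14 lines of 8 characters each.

Answer: ........
....##..
....#...
....#...
....#...
....#...
....#...
....#...
....#...
....#...
....#...
....####
.......#
.......#

Derivation:
Segment 0: (5,12) -> (4,12)
Segment 1: (4,12) -> (4,7)
Segment 2: (4,7) -> (4,2)
Segment 3: (4,2) -> (7,2)
Segment 4: (7,2) -> (7,1)
Segment 5: (7,1) -> (7,0)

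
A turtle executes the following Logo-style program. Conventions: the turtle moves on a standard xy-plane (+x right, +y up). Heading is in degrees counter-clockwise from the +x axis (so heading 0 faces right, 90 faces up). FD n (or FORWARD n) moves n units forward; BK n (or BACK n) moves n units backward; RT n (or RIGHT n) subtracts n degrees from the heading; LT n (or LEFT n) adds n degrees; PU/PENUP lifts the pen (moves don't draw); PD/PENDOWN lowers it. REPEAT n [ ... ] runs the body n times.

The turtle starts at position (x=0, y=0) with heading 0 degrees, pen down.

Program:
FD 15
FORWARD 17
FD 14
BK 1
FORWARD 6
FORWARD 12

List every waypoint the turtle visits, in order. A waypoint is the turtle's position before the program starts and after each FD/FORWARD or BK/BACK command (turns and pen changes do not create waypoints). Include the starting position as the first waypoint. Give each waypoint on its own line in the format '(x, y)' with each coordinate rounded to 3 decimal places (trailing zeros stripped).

Executing turtle program step by step:
Start: pos=(0,0), heading=0, pen down
FD 15: (0,0) -> (15,0) [heading=0, draw]
FD 17: (15,0) -> (32,0) [heading=0, draw]
FD 14: (32,0) -> (46,0) [heading=0, draw]
BK 1: (46,0) -> (45,0) [heading=0, draw]
FD 6: (45,0) -> (51,0) [heading=0, draw]
FD 12: (51,0) -> (63,0) [heading=0, draw]
Final: pos=(63,0), heading=0, 6 segment(s) drawn
Waypoints (7 total):
(0, 0)
(15, 0)
(32, 0)
(46, 0)
(45, 0)
(51, 0)
(63, 0)

Answer: (0, 0)
(15, 0)
(32, 0)
(46, 0)
(45, 0)
(51, 0)
(63, 0)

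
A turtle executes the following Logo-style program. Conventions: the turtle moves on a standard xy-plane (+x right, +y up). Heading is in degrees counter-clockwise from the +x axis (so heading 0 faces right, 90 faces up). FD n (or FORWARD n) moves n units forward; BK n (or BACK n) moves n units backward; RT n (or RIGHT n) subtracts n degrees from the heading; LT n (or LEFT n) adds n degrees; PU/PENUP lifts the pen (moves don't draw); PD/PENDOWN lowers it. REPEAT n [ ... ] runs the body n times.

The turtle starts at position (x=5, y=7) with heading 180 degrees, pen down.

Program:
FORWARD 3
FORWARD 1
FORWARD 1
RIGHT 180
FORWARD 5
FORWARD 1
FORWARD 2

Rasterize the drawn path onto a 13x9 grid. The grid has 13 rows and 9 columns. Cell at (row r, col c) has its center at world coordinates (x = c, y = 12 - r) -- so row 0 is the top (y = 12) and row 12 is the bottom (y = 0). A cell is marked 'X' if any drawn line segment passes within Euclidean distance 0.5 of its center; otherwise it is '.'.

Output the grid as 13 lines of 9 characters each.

Answer: .........
.........
.........
.........
.........
XXXXXXXXX
.........
.........
.........
.........
.........
.........
.........

Derivation:
Segment 0: (5,7) -> (2,7)
Segment 1: (2,7) -> (1,7)
Segment 2: (1,7) -> (0,7)
Segment 3: (0,7) -> (5,7)
Segment 4: (5,7) -> (6,7)
Segment 5: (6,7) -> (8,7)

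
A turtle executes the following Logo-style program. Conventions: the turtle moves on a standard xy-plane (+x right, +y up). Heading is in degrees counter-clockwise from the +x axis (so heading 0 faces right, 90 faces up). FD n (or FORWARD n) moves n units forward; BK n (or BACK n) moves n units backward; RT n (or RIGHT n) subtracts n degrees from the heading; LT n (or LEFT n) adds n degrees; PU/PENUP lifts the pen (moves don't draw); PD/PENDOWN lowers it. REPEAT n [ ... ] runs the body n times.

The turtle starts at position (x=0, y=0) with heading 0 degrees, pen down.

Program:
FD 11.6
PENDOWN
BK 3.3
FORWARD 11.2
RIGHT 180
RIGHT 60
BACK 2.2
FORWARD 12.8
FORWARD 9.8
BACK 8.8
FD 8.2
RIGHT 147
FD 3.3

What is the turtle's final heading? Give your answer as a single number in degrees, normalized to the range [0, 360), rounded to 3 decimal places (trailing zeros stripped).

Answer: 333

Derivation:
Executing turtle program step by step:
Start: pos=(0,0), heading=0, pen down
FD 11.6: (0,0) -> (11.6,0) [heading=0, draw]
PD: pen down
BK 3.3: (11.6,0) -> (8.3,0) [heading=0, draw]
FD 11.2: (8.3,0) -> (19.5,0) [heading=0, draw]
RT 180: heading 0 -> 180
RT 60: heading 180 -> 120
BK 2.2: (19.5,0) -> (20.6,-1.905) [heading=120, draw]
FD 12.8: (20.6,-1.905) -> (14.2,9.18) [heading=120, draw]
FD 9.8: (14.2,9.18) -> (9.3,17.667) [heading=120, draw]
BK 8.8: (9.3,17.667) -> (13.7,10.046) [heading=120, draw]
FD 8.2: (13.7,10.046) -> (9.6,17.147) [heading=120, draw]
RT 147: heading 120 -> 333
FD 3.3: (9.6,17.147) -> (12.54,15.649) [heading=333, draw]
Final: pos=(12.54,15.649), heading=333, 9 segment(s) drawn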